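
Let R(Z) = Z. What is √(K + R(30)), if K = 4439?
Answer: √4469 ≈ 66.851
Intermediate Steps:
√(K + R(30)) = √(4439 + 30) = √4469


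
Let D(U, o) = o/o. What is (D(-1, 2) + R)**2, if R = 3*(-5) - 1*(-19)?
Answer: 25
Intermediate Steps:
D(U, o) = 1
R = 4 (R = -15 + 19 = 4)
(D(-1, 2) + R)**2 = (1 + 4)**2 = 5**2 = 25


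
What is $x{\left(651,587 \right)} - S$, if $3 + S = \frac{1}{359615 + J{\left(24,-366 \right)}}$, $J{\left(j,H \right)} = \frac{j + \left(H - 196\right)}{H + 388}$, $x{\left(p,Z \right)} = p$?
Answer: $\frac{2586894373}{3955496} \approx 654.0$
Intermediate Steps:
$J{\left(j,H \right)} = \frac{-196 + H + j}{388 + H}$ ($J{\left(j,H \right)} = \frac{j + \left(-196 + H\right)}{388 + H} = \frac{-196 + H + j}{388 + H}$)
$S = - \frac{11866477}{3955496}$ ($S = -3 + \frac{1}{359615 + \frac{-196 - 366 + 24}{388 - 366}} = -3 + \frac{1}{359615 + \frac{1}{22} \left(-538\right)} = -3 + \frac{1}{359615 - \frac{269}{11}} = -3 + \frac{1}{\frac{3955496}{11}} = -3 + \frac{11}{3955496} = - \frac{11866477}{3955496} \approx -3.0$)
$x{\left(651,587 \right)} - S = 651 - - \frac{11866477}{3955496} = 651 + \frac{11866477}{3955496} = \frac{2586894373}{3955496}$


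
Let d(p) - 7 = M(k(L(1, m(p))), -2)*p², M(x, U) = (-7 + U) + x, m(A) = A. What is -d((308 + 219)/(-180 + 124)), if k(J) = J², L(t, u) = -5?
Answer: -279101/196 ≈ -1424.0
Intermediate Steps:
M(x, U) = -7 + U + x
d(p) = 7 + 16*p² (d(p) = 7 + (-7 - 2 + (-5)²)*p² = 7 + (-7 - 2 + 25)*p² = 7 + 16*p²)
-d((308 + 219)/(-180 + 124)) = -(7 + 16*((308 + 219)/(-180 + 124))²) = -(7 + 16*(527/(-56))²) = -(7 + 16*(527*(-1/56))²) = -(7 + 16*(-527/56)²) = -(7 + 16*(277729/3136)) = -(7 + 277729/196) = -1*279101/196 = -279101/196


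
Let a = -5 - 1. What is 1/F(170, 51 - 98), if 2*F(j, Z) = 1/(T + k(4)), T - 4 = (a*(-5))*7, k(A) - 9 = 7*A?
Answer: 502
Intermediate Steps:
a = -6
k(A) = 9 + 7*A
T = 214 (T = 4 - 6*(-5)*7 = 4 + 30*7 = 4 + 210 = 214)
F(j, Z) = 1/502 (F(j, Z) = 1/(2*(214 + (9 + 7*4))) = 1/(2*(214 + (9 + 28))) = 1/(2*(214 + 37)) = (½)/251 = (½)*(1/251) = 1/502)
1/F(170, 51 - 98) = 1/(1/502) = 502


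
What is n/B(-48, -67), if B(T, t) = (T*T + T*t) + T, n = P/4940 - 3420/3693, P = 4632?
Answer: 2933/1386499920 ≈ 2.1154e-6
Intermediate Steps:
n = 17598/1520285 (n = 4632/4940 - 3420/3693 = 4632*(1/4940) - 3420*1/3693 = 1158/1235 - 1140/1231 = 17598/1520285 ≈ 0.011575)
B(T, t) = T + T**2 + T*t (B(T, t) = (T**2 + T*t) + T = T + T**2 + T*t)
n/B(-48, -67) = 17598/(1520285*((-48*(1 - 48 - 67)))) = 17598/(1520285*((-48*(-114)))) = (17598/1520285)/5472 = (17598/1520285)*(1/5472) = 2933/1386499920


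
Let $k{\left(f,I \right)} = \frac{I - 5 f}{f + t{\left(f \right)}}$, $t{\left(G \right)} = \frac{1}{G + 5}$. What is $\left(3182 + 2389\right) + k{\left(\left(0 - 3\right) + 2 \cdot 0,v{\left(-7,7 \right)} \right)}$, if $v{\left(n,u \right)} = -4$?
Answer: $\frac{27833}{5} \approx 5566.6$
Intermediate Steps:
$t{\left(G \right)} = \frac{1}{5 + G}$
$k{\left(f,I \right)} = \frac{I - 5 f}{f + \frac{1}{5 + f}}$
$\left(3182 + 2389\right) + k{\left(\left(0 - 3\right) + 2 \cdot 0,v{\left(-7,7 \right)} \right)} = \left(3182 + 2389\right) + \frac{\left(5 + \left(\left(0 - 3\right) + 2 \cdot 0\right)\right) \left(-4 - 5 \left(\left(0 - 3\right) + 2 \cdot 0\right)\right)}{1 + \left(\left(0 - 3\right) + 2 \cdot 0\right) \left(5 + \left(\left(0 - 3\right) + 2 \cdot 0\right)\right)} = 5571 + \frac{\left(5 + \left(\left(0 - 3\right) + 0\right)\right) \left(-4 - 5 \left(\left(0 - 3\right) + 0\right)\right)}{1 + \left(\left(0 - 3\right) + 0\right) \left(5 + \left(\left(0 - 3\right) + 0\right)\right)} = 5571 + \frac{\left(5 + \left(-3 + 0\right)\right) \left(-4 - 5 \left(-3 + 0\right)\right)}{1 + \left(-3 + 0\right) \left(5 + \left(-3 + 0\right)\right)} = 5571 + \frac{\left(5 - 3\right) \left(-4 - -15\right)}{1 - 3 \left(5 - 3\right)} = 5571 + \frac{1}{1 - 6} \cdot 2 \left(-4 + 15\right) = 5571 + \frac{1}{1 - 6} \cdot 2 \cdot 11 = 5571 + \frac{1}{-5} \cdot 2 \cdot 11 = 5571 - \frac{2}{5} \cdot 11 = 5571 - \frac{22}{5} = \frac{27833}{5}$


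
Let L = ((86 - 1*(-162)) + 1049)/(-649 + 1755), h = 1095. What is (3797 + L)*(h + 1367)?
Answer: 5171158949/553 ≈ 9.3511e+6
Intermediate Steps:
L = 1297/1106 (L = ((86 + 162) + 1049)/1106 = (248 + 1049)*(1/1106) = 1297*(1/1106) = 1297/1106 ≈ 1.1727)
(3797 + L)*(h + 1367) = (3797 + 1297/1106)*(1095 + 1367) = (4200779/1106)*2462 = 5171158949/553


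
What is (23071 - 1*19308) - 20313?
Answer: -16550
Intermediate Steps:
(23071 - 1*19308) - 20313 = (23071 - 19308) - 20313 = 3763 - 20313 = -16550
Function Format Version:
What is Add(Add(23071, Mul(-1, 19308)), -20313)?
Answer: -16550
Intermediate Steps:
Add(Add(23071, Mul(-1, 19308)), -20313) = Add(Add(23071, -19308), -20313) = Add(3763, -20313) = -16550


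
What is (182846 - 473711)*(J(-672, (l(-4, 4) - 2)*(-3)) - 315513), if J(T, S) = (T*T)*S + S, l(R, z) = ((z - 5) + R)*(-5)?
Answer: 9154940389470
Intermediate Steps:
l(R, z) = 25 - 5*R - 5*z (l(R, z) = ((-5 + z) + R)*(-5) = (-5 + R + z)*(-5) = 25 - 5*R - 5*z)
J(T, S) = S + S*T² (J(T, S) = T²*S + S = S*T² + S = S + S*T²)
(182846 - 473711)*(J(-672, (l(-4, 4) - 2)*(-3)) - 315513) = (182846 - 473711)*((((25 - 5*(-4) - 5*4) - 2)*(-3))*(1 + (-672)²) - 315513) = -290865*((((25 + 20 - 20) - 2)*(-3))*(1 + 451584) - 315513) = -290865*(((25 - 2)*(-3))*451585 - 315513) = -290865*((23*(-3))*451585 - 315513) = -290865*(-69*451585 - 315513) = -290865*(-31159365 - 315513) = -290865*(-31474878) = 9154940389470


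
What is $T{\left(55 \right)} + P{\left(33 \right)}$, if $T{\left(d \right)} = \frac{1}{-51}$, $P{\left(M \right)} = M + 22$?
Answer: $\frac{2804}{51} \approx 54.98$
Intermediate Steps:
$P{\left(M \right)} = 22 + M$
$T{\left(d \right)} = - \frac{1}{51}$
$T{\left(55 \right)} + P{\left(33 \right)} = - \frac{1}{51} + \left(22 + 33\right) = - \frac{1}{51} + 55 = \frac{2804}{51}$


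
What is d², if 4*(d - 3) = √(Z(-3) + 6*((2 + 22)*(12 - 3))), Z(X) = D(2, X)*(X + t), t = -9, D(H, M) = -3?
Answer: 369/4 + 9*√37 ≈ 146.99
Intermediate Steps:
Z(X) = 27 - 3*X (Z(X) = -3*(X - 9) = -3*(-9 + X) = 27 - 3*X)
d = 3 + 3*√37/2 (d = 3 + √((27 - 3*(-3)) + 6*((2 + 22)*(12 - 3)))/4 = 3 + √((27 + 9) + 6*(24*9))/4 = 3 + √(36 + 6*216)/4 = 3 + √(36 + 1296)/4 = 3 + √1332/4 = 3 + (6*√37)/4 = 3 + 3*√37/2 ≈ 12.124)
d² = (3 + 3*√37/2)²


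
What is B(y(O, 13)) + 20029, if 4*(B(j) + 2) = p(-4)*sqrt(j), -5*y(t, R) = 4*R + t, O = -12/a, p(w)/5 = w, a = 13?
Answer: 20027 - 2*I*sqrt(10790)/13 ≈ 20027.0 - 15.981*I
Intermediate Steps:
p(w) = 5*w
O = -12/13 ≈ -0.92308
y(t, R) = -4*R/5 - t/5 (y(t, R) = -(4*R + t)/5 = -(t + 4*R)/5 = -4*R/5 - t/5)
B(j) = -2 - 5*sqrt(j) (B(j) = -2 + ((5*(-4))*sqrt(j))/4 = -2 + (-20*sqrt(j))/4 = -2 - 5*sqrt(j))
B(y(O, 13)) + 20029 = (-2 - 5*sqrt(-4/5*13 - 1/5*(-12/13))) + 20029 = (-2 - 5*sqrt(-52/5 + 12/65)) + 20029 = (-2 - 2*I*sqrt(10790)/13) + 20029 = 20027 - 2*I*sqrt(10790)/13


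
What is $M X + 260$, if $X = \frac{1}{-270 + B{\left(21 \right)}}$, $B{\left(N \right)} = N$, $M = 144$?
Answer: $\frac{21532}{83} \approx 259.42$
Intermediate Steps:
$X = - \frac{1}{249}$ ($X = \frac{1}{-270 + 21} = \frac{1}{-249} = - \frac{1}{249} \approx -0.0040161$)
$M X + 260 = 144 \left(- \frac{1}{249}\right) + 260 = - \frac{48}{83} + 260 = \frac{21532}{83}$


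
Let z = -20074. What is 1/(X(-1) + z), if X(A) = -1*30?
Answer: -1/20104 ≈ -4.9741e-5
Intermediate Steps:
X(A) = -30
1/(X(-1) + z) = 1/(-30 - 20074) = 1/(-20104) = -1/20104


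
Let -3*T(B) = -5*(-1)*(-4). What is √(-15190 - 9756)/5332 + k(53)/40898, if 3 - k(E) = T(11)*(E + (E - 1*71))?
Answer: -691/122694 + I*√24946/5332 ≈ -0.0056319 + 0.029622*I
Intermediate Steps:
T(B) = 20/3 (T(B) = -(-5*(-1))*(-4)/3 = -5*(-4)/3 = -⅓*(-20) = 20/3)
k(E) = 1429/3 - 40*E/3 (k(E) = 3 - 20*(E + (E - 1*71))/3 = 3 - 20*(E + (E - 71))/3 = 3 - 20*(E + (-71 + E))/3 = 3 - 20*(-71 + 2*E)/3 = 3 - (-1420/3 + 40*E/3) = 3 + (1420/3 - 40*E/3) = 1429/3 - 40*E/3)
√(-15190 - 9756)/5332 + k(53)/40898 = √(-15190 - 9756)/5332 + (1429/3 - 40/3*53)/40898 = √(-24946)*(1/5332) + (1429/3 - 2120/3)*(1/40898) = (I*√24946)*(1/5332) - 691/3*1/40898 = I*√24946/5332 - 691/122694 = -691/122694 + I*√24946/5332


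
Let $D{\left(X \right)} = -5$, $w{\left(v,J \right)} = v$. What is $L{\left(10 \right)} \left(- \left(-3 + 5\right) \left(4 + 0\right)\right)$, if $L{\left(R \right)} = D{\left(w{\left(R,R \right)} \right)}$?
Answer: $40$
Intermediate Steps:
$L{\left(R \right)} = -5$
$L{\left(10 \right)} \left(- \left(-3 + 5\right) \left(4 + 0\right)\right) = - 5 \left(- \left(-3 + 5\right) \left(4 + 0\right)\right) = - 5 \left(- 2 \cdot 4\right) = - 5 \left(\left(-1\right) 8\right) = \left(-5\right) \left(-8\right) = 40$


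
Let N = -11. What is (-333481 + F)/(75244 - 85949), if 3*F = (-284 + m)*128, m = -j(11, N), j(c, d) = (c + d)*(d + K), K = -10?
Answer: 207359/6423 ≈ 32.284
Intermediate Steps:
j(c, d) = (-10 + d)*(c + d) (j(c, d) = (c + d)*(d - 10) = (c + d)*(-10 + d) = (-10 + d)*(c + d))
m = 0 (m = -((-11)² - 10*11 - 10*(-11) + 11*(-11)) = -(121 - 110 + 110 - 121) = -1*0 = 0)
F = -36352/3 (F = ((-284 + 0)*128)/3 = (-284*128)/3 = (⅓)*(-36352) = -36352/3 ≈ -12117.)
(-333481 + F)/(75244 - 85949) = (-333481 - 36352/3)/(75244 - 85949) = -1036795/3/(-10705) = -1036795/3*(-1/10705) = 207359/6423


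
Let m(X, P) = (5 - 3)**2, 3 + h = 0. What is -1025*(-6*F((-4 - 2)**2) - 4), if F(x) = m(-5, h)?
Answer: 28700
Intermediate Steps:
h = -3 (h = -3 + 0 = -3)
m(X, P) = 4 (m(X, P) = 2**2 = 4)
F(x) = 4
-1025*(-6*F((-4 - 2)**2) - 4) = -1025*(-6*4 - 4) = -1025*(-24 - 4) = -1025*(-28) = 28700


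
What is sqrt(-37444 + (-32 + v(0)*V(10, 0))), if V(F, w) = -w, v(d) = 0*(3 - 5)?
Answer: 6*I*sqrt(1041) ≈ 193.59*I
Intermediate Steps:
v(d) = 0 (v(d) = 0*(-2) = 0)
sqrt(-37444 + (-32 + v(0)*V(10, 0))) = sqrt(-37444 + (-32 + 0*(-1*0))) = sqrt(-37444 + (-32 + 0*0)) = sqrt(-37444 + (-32 + 0)) = sqrt(-37444 - 32) = sqrt(-37476) = 6*I*sqrt(1041)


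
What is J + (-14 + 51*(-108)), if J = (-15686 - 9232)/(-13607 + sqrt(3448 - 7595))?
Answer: -46458391813/8416118 + 12459*I*sqrt(4147)/92577298 ≈ -5520.2 + 0.0086665*I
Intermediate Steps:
J = -24918/(-13607 + I*sqrt(4147)) (J = -24918/(-13607 + sqrt(-4147)) = -24918/(-13607 + I*sqrt(4147)) ≈ 1.8312 + 0.0086665*I)
J + (-14 + 51*(-108)) = (15411783/8416118 + 12459*I*sqrt(4147)/92577298) + (-14 + 51*(-108)) = (15411783/8416118 + 12459*I*sqrt(4147)/92577298) + (-14 - 5508) = (15411783/8416118 + 12459*I*sqrt(4147)/92577298) - 5522 = -46458391813/8416118 + 12459*I*sqrt(4147)/92577298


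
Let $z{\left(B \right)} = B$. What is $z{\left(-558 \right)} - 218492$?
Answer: $-219050$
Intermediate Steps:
$z{\left(-558 \right)} - 218492 = -558 - 218492 = -219050$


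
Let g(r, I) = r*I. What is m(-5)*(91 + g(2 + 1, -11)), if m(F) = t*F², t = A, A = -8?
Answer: -11600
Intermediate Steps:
g(r, I) = I*r
t = -8
m(F) = -8*F²
m(-5)*(91 + g(2 + 1, -11)) = (-8*(-5)²)*(91 - 11*(2 + 1)) = (-8*25)*(91 - 11*3) = -200*(91 - 33) = -200*58 = -11600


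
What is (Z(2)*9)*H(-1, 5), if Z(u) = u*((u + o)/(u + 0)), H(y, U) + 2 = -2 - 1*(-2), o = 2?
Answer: -72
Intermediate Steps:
H(y, U) = -2 (H(y, U) = -2 + (-2 - 1*(-2)) = -2 + (-2 + 2) = -2 + 0 = -2)
Z(u) = 2 + u (Z(u) = u*((u + 2)/(u + 0)) = u*((2 + u)/u) = 2 + u)
(Z(2)*9)*H(-1, 5) = ((2 + 2)*9)*(-2) = (4*9)*(-2) = 36*(-2) = -72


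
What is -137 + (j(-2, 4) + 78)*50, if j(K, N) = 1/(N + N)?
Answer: 15077/4 ≈ 3769.3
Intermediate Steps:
j(K, N) = 1/(2*N)
-137 + (j(-2, 4) + 78)*50 = -137 + ((1/2)/4 + 78)*50 = -137 + ((1/2)*(1/4) + 78)*50 = -137 + (1/8 + 78)*50 = -137 + (625/8)*50 = -137 + 15625/4 = 15077/4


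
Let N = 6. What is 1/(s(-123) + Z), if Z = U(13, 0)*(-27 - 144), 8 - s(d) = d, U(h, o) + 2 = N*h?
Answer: -1/12865 ≈ -7.7730e-5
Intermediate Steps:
U(h, o) = -2 + 6*h
s(d) = 8 - d
Z = -12996 (Z = (-2 + 6*13)*(-27 - 144) = (-2 + 78)*(-171) = 76*(-171) = -12996)
1/(s(-123) + Z) = 1/((8 - 1*(-123)) - 12996) = 1/((8 + 123) - 12996) = 1/(131 - 12996) = 1/(-12865) = -1/12865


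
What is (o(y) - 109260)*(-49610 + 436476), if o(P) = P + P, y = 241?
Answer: -42082509748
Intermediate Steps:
o(P) = 2*P
(o(y) - 109260)*(-49610 + 436476) = (2*241 - 109260)*(-49610 + 436476) = (482 - 109260)*386866 = -108778*386866 = -42082509748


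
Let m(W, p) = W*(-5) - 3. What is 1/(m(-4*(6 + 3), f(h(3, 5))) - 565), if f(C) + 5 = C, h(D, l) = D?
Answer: -1/388 ≈ -0.0025773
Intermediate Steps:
f(C) = -5 + C
m(W, p) = -3 - 5*W (m(W, p) = -5*W - 3 = -3 - 5*W)
1/(m(-4*(6 + 3), f(h(3, 5))) - 565) = 1/((-3 - (-20)*(6 + 3)) - 565) = 1/((-3 - (-20)*9) - 565) = 1/((-3 - 5*(-36)) - 565) = 1/((-3 + 180) - 565) = 1/(177 - 565) = 1/(-388) = -1/388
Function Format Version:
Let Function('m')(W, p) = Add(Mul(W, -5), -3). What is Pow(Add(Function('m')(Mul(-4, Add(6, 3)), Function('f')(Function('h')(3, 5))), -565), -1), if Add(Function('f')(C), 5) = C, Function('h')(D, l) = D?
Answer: Rational(-1, 388) ≈ -0.0025773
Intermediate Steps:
Function('f')(C) = Add(-5, C)
Function('m')(W, p) = Add(-3, Mul(-5, W)) (Function('m')(W, p) = Add(Mul(-5, W), -3) = Add(-3, Mul(-5, W)))
Pow(Add(Function('m')(Mul(-4, Add(6, 3)), Function('f')(Function('h')(3, 5))), -565), -1) = Pow(Add(Add(-3, Mul(-5, Mul(-4, Add(6, 3)))), -565), -1) = Pow(Add(Add(-3, Mul(-5, Mul(-4, 9))), -565), -1) = Pow(Add(Add(-3, Mul(-5, -36)), -565), -1) = Pow(Add(Add(-3, 180), -565), -1) = Pow(Add(177, -565), -1) = Pow(-388, -1) = Rational(-1, 388)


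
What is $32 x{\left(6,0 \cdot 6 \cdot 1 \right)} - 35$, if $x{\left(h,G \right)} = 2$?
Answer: $29$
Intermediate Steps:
$32 x{\left(6,0 \cdot 6 \cdot 1 \right)} - 35 = 32 \cdot 2 - 35 = 64 - 35 = 29$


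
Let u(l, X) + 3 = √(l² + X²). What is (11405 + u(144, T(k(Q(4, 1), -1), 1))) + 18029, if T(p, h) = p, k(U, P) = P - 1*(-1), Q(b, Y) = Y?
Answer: 29575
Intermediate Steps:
k(U, P) = 1 + P (k(U, P) = P + 1 = 1 + P)
u(l, X) = -3 + √(X² + l²) (u(l, X) = -3 + √(l² + X²) = -3 + √(X² + l²))
(11405 + u(144, T(k(Q(4, 1), -1), 1))) + 18029 = (11405 + (-3 + √((1 - 1)² + 144²))) + 18029 = (11405 + (-3 + √(0² + 20736))) + 18029 = (11405 + (-3 + √(0 + 20736))) + 18029 = (11405 + (-3 + √20736)) + 18029 = (11405 + (-3 + 144)) + 18029 = (11405 + 141) + 18029 = 11546 + 18029 = 29575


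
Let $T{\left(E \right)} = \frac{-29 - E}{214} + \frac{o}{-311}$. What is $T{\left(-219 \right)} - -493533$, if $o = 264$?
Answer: $\frac{16423298938}{33277} \approx 4.9353 \cdot 10^{5}$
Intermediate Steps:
$T{\left(E \right)} = - \frac{65515}{66554} - \frac{E}{214}$ ($T{\left(E \right)} = \frac{-29 - E}{214} + \frac{264}{-311} = \left(-29 - E\right) \frac{1}{214} + 264 \left(- \frac{1}{311}\right) = \left(- \frac{29}{214} - \frac{E}{214}\right) - \frac{264}{311} = - \frac{65515}{66554} - \frac{E}{214}$)
$T{\left(-219 \right)} - -493533 = \left(- \frac{65515}{66554} - - \frac{219}{214}\right) - -493533 = \left(- \frac{65515}{66554} + \frac{219}{214}\right) + 493533 = \frac{1297}{33277} + 493533 = \frac{16423298938}{33277}$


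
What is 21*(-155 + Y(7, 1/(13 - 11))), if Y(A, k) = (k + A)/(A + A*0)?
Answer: -6465/2 ≈ -3232.5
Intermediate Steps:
Y(A, k) = (A + k)/A (Y(A, k) = (A + k)/(A + 0) = (A + k)/A)
21*(-155 + Y(7, 1/(13 - 11))) = 21*(-155 + (7 + 1/(13 - 11))/7) = 21*(-155 + (7 + 1/2)/7) = 21*(-155 + (1/7)*(15/2)) = 21*(-155 + 15/14) = 21*(-2155/14) = -6465/2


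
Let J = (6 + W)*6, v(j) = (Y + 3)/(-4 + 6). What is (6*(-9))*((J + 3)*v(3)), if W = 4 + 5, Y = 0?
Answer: -7533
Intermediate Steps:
W = 9
v(j) = 3/2 (v(j) = (0 + 3)/(-4 + 6) = 3/2)
J = 90 (J = (6 + 9)*6 = 15*6 = 90)
(6*(-9))*((J + 3)*v(3)) = (6*(-9))*((90 + 3)*(3/2)) = -5022*3/2 = -54*279/2 = -7533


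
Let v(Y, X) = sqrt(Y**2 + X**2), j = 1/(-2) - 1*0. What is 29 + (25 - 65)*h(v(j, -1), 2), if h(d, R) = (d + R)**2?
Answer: -181 - 80*sqrt(5) ≈ -359.89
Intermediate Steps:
j = -1/2 (j = -1/2 + 0 = -1/2 ≈ -0.50000)
v(Y, X) = sqrt(X**2 + Y**2)
h(d, R) = (R + d)**2
29 + (25 - 65)*h(v(j, -1), 2) = 29 + (25 - 65)*(2 + sqrt((-1)**2 + (-1/2)**2))**2 = 29 - 40*(2 + sqrt(1 + 1/4))**2 = 29 - 40*(2 + sqrt(5/4))**2 = 29 - 40*(2 + sqrt(5)/2)**2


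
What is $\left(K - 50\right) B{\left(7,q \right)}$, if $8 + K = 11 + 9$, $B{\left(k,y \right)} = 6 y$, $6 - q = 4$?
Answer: $-456$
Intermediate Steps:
$q = 2$ ($q = 6 - 4 = 2$)
$K = 12$ ($K = -8 + \left(11 + 9\right) = -8 + 20 = 12$)
$\left(K - 50\right) B{\left(7,q \right)} = \left(12 - 50\right) 6 \cdot 2 = \left(-38\right) 12 = -456$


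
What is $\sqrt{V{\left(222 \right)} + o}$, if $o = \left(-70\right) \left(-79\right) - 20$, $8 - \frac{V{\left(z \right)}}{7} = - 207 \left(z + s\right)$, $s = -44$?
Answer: $8 \sqrt{4117} \approx 513.31$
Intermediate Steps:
$V{\left(z \right)} = -63700 + 1449 z$ ($V{\left(z \right)} = 56 - 7 \left(- 207 \left(z - 44\right)\right) = 56 - 7 \left(- 207 \left(-44 + z\right)\right) = 56 - 7 \left(9108 - 207 z\right) = 56 + \left(-63756 + 1449 z\right) = -63700 + 1449 z$)
$o = 5510$ ($o = 5530 - 20 = 5510$)
$\sqrt{V{\left(222 \right)} + o} = \sqrt{\left(-63700 + 1449 \cdot 222\right) + 5510} = \sqrt{\left(-63700 + 321678\right) + 5510} = \sqrt{257978 + 5510} = \sqrt{263488} = 8 \sqrt{4117}$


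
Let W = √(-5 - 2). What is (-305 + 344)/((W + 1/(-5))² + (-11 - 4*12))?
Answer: 975*I/(-1649*I + 10*√7) ≈ -0.59111 + 0.0094842*I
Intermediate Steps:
W = I*√7 (W = √(-7) = I*√7 ≈ 2.6458*I)
(-305 + 344)/((W + 1/(-5))² + (-11 - 4*12)) = (-305 + 344)/((I*√7 + 1/(-5))² + (-11 - 4*12)) = 39/((I*√7 - ⅕)² + (-11 - 48)) = 39/((-⅕ + I*√7)² - 59) = 39/(-59 + (-⅕ + I*√7)²)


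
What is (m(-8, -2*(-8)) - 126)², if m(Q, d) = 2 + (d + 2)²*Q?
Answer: 7376656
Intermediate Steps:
m(Q, d) = 2 + Q*(2 + d)² (m(Q, d) = 2 + (2 + d)²*Q = 2 + Q*(2 + d)²)
(m(-8, -2*(-8)) - 126)² = ((2 - 8*(2 - 2*(-8))²) - 126)² = ((2 - 8*(2 + 16)²) - 126)² = ((2 - 8*18²) - 126)² = ((2 - 8*324) - 126)² = ((2 - 2592) - 126)² = (-2590 - 126)² = (-2716)² = 7376656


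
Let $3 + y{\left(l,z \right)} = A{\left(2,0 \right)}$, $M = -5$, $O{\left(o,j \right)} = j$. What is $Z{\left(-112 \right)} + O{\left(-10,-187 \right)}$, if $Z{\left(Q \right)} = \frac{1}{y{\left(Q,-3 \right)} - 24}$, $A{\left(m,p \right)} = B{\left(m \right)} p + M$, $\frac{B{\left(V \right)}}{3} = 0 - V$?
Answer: $- \frac{5985}{32} \approx -187.03$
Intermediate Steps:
$B{\left(V \right)} = - 3 V$ ($B{\left(V \right)} = 3 \left(0 - V\right) = 3 \left(- V\right) = - 3 V$)
$A{\left(m,p \right)} = -5 - 3 m p$ ($A{\left(m,p \right)} = - 3 m p - 5 = -5 - 3 m p$)
$y{\left(l,z \right)} = -8$ ($y{\left(l,z \right)} = -3 - \left(5 + 6 \cdot 0\right) = -3 + \left(-5 + 0\right) = -3 - 5 = -8$)
$Z{\left(Q \right)} = - \frac{1}{32}$ ($Z{\left(Q \right)} = \frac{1}{-8 - 24} = \frac{1}{-32} = - \frac{1}{32}$)
$Z{\left(-112 \right)} + O{\left(-10,-187 \right)} = - \frac{1}{32} - 187 = - \frac{5985}{32}$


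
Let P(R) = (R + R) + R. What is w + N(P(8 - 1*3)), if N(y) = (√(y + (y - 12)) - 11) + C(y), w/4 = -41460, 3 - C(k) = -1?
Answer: -165847 + 3*√2 ≈ -1.6584e+5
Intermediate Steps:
C(k) = 4 (C(k) = 3 - 1*(-1) = 3 + 1 = 4)
w = -165840 (w = 4*(-41460) = -165840)
P(R) = 3*R (P(R) = 2*R + R = 3*R)
N(y) = -7 + √(-12 + 2*y) (N(y) = (√(y + (y - 12)) - 11) + 4 = (√(y + (-12 + y)) - 11) + 4 = (√(-12 + 2*y) - 11) + 4 = (-11 + √(-12 + 2*y)) + 4 = -7 + √(-12 + 2*y))
w + N(P(8 - 1*3)) = -165840 + (-7 + √(-12 + 2*(3*(8 - 1*3)))) = -165840 + (-7 + √(-12 + 2*(3*(8 - 3)))) = -165840 + (-7 + √(-12 + 2*(3*5))) = -165840 + (-7 + √(-12 + 2*15)) = -165840 + (-7 + √(-12 + 30)) = -165840 + (-7 + √18) = -165840 + (-7 + 3*√2) = -165847 + 3*√2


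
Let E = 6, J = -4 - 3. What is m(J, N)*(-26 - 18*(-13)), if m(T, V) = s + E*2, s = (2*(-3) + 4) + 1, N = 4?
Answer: 2288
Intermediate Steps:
J = -7
s = -1 (s = (-6 + 4) + 1 = -2 + 1 = -1)
m(T, V) = 11 (m(T, V) = -1 + 6*2 = -1 + 12 = 11)
m(J, N)*(-26 - 18*(-13)) = 11*(-26 - 18*(-13)) = 11*(-26 + 234) = 11*208 = 2288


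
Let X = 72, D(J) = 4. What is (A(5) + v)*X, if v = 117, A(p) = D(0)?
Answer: 8712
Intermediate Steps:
A(p) = 4
(A(5) + v)*X = (4 + 117)*72 = 121*72 = 8712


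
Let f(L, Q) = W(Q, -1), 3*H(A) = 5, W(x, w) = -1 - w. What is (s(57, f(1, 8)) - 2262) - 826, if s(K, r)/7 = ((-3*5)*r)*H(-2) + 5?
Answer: -3053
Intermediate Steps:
H(A) = 5/3 (H(A) = (⅓)*5 = 5/3)
f(L, Q) = 0 (f(L, Q) = -1 - 1*(-1) = -1 + 1 = 0)
s(K, r) = 35 - 175*r (s(K, r) = 7*(((-3*5)*r)*(5/3) + 5) = 7*(-15*r*(5/3) + 5) = 7*(-25*r + 5) = 7*(5 - 25*r) = 35 - 175*r)
(s(57, f(1, 8)) - 2262) - 826 = ((35 - 175*0) - 2262) - 826 = ((35 + 0) - 2262) - 826 = (35 - 2262) - 826 = -2227 - 826 = -3053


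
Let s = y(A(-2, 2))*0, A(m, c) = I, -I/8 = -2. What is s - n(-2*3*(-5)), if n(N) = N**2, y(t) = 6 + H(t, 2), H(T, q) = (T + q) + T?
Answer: -900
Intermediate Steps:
I = 16 (I = -8*(-2) = 16)
H(T, q) = q + 2*T
A(m, c) = 16
y(t) = 8 + 2*t (y(t) = 6 + (2 + 2*t) = 8 + 2*t)
s = 0 (s = (8 + 2*16)*0 = (8 + 32)*0 = 40*0 = 0)
s - n(-2*3*(-5)) = 0 - (-2*3*(-5))**2 = 0 - (-6*(-5))**2 = 0 - 1*30**2 = 0 - 1*900 = 0 - 900 = -900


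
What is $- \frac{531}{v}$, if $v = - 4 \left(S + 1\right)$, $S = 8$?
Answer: $\frac{59}{4} \approx 14.75$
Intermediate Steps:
$v = -36$ ($v = - 4 \left(8 + 1\right) = \left(-4\right) 9 = -36$)
$- \frac{531}{v} = - \frac{531}{-36} = \left(-531\right) \left(- \frac{1}{36}\right) = \frac{59}{4}$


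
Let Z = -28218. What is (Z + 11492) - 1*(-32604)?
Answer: 15878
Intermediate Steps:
(Z + 11492) - 1*(-32604) = (-28218 + 11492) - 1*(-32604) = -16726 + 32604 = 15878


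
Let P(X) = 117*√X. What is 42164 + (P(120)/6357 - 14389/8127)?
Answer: 342652439/8127 + 6*√30/163 ≈ 42162.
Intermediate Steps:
42164 + (P(120)/6357 - 14389/8127) = 42164 + ((117*√120)/6357 - 14389/8127) = 42164 + ((117*(2*√30))*(1/6357) - 14389*1/8127) = 42164 + ((234*√30)*(1/6357) - 14389/8127) = 42164 + (6*√30/163 - 14389/8127) = 42164 + (-14389/8127 + 6*√30/163) = 342652439/8127 + 6*√30/163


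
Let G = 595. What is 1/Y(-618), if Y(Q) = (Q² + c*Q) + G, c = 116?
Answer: 1/310831 ≈ 3.2172e-6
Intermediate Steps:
Y(Q) = 595 + Q² + 116*Q (Y(Q) = (Q² + 116*Q) + 595 = 595 + Q² + 116*Q)
1/Y(-618) = 1/(595 + (-618)² + 116*(-618)) = 1/(595 + 381924 - 71688) = 1/310831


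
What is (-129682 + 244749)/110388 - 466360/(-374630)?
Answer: 9458809789/4135465644 ≈ 2.2872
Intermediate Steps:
(-129682 + 244749)/110388 - 466360/(-374630) = 115067*(1/110388) - 466360*(-1/374630) = 115067/110388 + 46636/37463 = 9458809789/4135465644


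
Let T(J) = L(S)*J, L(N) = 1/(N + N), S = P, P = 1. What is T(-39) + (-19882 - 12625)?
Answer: -65053/2 ≈ -32527.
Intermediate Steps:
S = 1
L(N) = 1/(2*N)
T(J) = J/2 (T(J) = ((1/2)/1)*J = ((1/2)*1)*J = J/2)
T(-39) + (-19882 - 12625) = (1/2)*(-39) + (-19882 - 12625) = -39/2 - 32507 = -65053/2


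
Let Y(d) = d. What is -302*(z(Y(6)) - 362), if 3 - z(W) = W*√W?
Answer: 108418 + 1812*√6 ≈ 1.1286e+5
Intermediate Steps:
z(W) = 3 - W^(3/2) (z(W) = 3 - W*√W = 3 - W^(3/2))
-302*(z(Y(6)) - 362) = -302*((3 - 6^(3/2)) - 362) = -302*((3 - 6*√6) - 362) = -302*(-359 - 6*√6) = 108418 + 1812*√6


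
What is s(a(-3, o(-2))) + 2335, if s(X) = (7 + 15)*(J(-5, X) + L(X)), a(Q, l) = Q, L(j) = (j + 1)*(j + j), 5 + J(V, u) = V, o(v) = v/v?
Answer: 2379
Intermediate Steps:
o(v) = 1
J(V, u) = -5 + V
L(j) = 2*j*(1 + j) (L(j) = (1 + j)*(2*j) = 2*j*(1 + j))
s(X) = -220 + 44*X*(1 + X) (s(X) = (7 + 15)*((-5 - 5) + 2*X*(1 + X)) = 22*(-10 + 2*X*(1 + X)) = -220 + 44*X*(1 + X))
s(a(-3, o(-2))) + 2335 = (-220 + 44*(-3)*(1 - 3)) + 2335 = (-220 + 44*(-3)*(-2)) + 2335 = (-220 + 264) + 2335 = 44 + 2335 = 2379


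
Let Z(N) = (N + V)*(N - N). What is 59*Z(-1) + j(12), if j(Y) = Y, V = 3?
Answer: 12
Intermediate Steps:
Z(N) = 0 (Z(N) = (N + 3)*(N - N) = (3 + N)*0 = 0)
59*Z(-1) + j(12) = 59*0 + 12 = 0 + 12 = 12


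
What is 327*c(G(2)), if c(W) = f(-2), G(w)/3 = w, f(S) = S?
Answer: -654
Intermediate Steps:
G(w) = 3*w
c(W) = -2
327*c(G(2)) = 327*(-2) = -654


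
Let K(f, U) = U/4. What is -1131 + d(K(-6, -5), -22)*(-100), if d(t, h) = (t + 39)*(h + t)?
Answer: 346551/4 ≈ 86638.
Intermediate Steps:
K(f, U) = U/4 (K(f, U) = U*(¼) = U/4)
d(t, h) = (39 + t)*(h + t)
-1131 + d(K(-6, -5), -22)*(-100) = -1131 + (((¼)*(-5))² + 39*(-22) + 39*((¼)*(-5)) - 11*(-5)/2)*(-100) = -1131 + ((-5/4)² - 858 + 39*(-5/4) - 22*(-5/4))*(-100) = -1131 + (25/16 - 858 - 195/4 + 55/2)*(-100) = -1131 - 14043/16*(-100) = -1131 + 351075/4 = 346551/4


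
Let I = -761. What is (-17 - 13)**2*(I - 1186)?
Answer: -1752300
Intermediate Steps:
(-17 - 13)**2*(I - 1186) = (-17 - 13)**2*(-761 - 1186) = (-30)**2*(-1947) = 900*(-1947) = -1752300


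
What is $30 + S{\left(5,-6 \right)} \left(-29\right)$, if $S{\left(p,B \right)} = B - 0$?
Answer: $204$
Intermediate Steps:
$S{\left(p,B \right)} = B$ ($S{\left(p,B \right)} = B + 0 = B$)
$30 + S{\left(5,-6 \right)} \left(-29\right) = 30 - -174 = 30 + 174 = 204$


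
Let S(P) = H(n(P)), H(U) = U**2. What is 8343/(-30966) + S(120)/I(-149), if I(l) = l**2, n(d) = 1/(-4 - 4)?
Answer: -1975706231/7333079104 ≈ -0.26942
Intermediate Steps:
n(d) = -1/8 (n(d) = 1/(-8) = -1/8)
S(P) = 1/64 (S(P) = (-1/8)**2 = 1/64)
8343/(-30966) + S(120)/I(-149) = 8343/(-30966) + 1/(64*((-149)**2)) = 8343*(-1/30966) + (1/64)/22201 = -2781/10322 + (1/64)*(1/22201) = -2781/10322 + 1/1420864 = -1975706231/7333079104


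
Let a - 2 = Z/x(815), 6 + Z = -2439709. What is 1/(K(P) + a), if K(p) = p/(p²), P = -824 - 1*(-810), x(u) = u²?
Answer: -1859830/3244387 ≈ -0.57325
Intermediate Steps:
Z = -2439715 (Z = -6 - 2439709 = -2439715)
P = -14 (P = -824 + 810 = -14)
K(p) = 1/p (K(p) = p/p² = 1/p)
a = -222253/132845 (a = 2 - 2439715/(815²) = 2 - 2439715/664225 = 2 - 2439715*1/664225 = 2 - 487943/132845 = -222253/132845 ≈ -1.6730)
1/(K(P) + a) = 1/(1/(-14) - 222253/132845) = 1/(-1/14 - 222253/132845) = 1/(-3244387/1859830) = -1859830/3244387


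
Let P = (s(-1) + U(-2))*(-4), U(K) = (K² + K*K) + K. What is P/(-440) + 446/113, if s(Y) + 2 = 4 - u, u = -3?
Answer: 4573/1130 ≈ 4.0469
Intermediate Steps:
U(K) = K + 2*K² (U(K) = (K² + K²) + K = 2*K² + K = K + 2*K²)
s(Y) = 5 (s(Y) = -2 + (4 - 1*(-3)) = -2 + (4 + 3) = -2 + 7 = 5)
P = -44 (P = (5 - 2*(1 + 2*(-2)))*(-4) = (5 - 2*(1 - 4))*(-4) = (5 - 2*(-3))*(-4) = (5 + 6)*(-4) = 11*(-4) = -44)
P/(-440) + 446/113 = -44/(-440) + 446/113 = -44*(-1/440) + 446*(1/113) = ⅒ + 446/113 = 4573/1130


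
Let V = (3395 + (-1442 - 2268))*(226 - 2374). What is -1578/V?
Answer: -263/112770 ≈ -0.0023322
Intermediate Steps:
V = 676620 (V = (3395 - 3710)*(-2148) = -315*(-2148) = 676620)
-1578/V = -1578/676620 = -1578*1/676620 = -263/112770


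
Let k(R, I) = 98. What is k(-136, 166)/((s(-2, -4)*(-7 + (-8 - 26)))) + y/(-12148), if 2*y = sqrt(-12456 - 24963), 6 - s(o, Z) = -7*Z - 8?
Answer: 7/41 - I*sqrt(37419)/24296 ≈ 0.17073 - 0.0079618*I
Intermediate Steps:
s(o, Z) = 14 + 7*Z (s(o, Z) = 6 - (-7*Z - 8) = 6 - (-8 - 7*Z) = 6 + (8 + 7*Z) = 14 + 7*Z)
y = I*sqrt(37419)/2 (y = sqrt(-12456 - 24963)/2 = sqrt(-37419)/2 = (I*sqrt(37419))/2 = I*sqrt(37419)/2 ≈ 96.72*I)
k(-136, 166)/((s(-2, -4)*(-7 + (-8 - 26)))) + y/(-12148) = 98/(((14 + 7*(-4))*(-7 + (-8 - 26)))) + (I*sqrt(37419)/2)/(-12148) = 98/(((14 - 28)*(-7 - 34))) + (I*sqrt(37419)/2)*(-1/12148) = 98/((-14*(-41))) - I*sqrt(37419)/24296 = 98/574 - I*sqrt(37419)/24296 = 98*(1/574) - I*sqrt(37419)/24296 = 7/41 - I*sqrt(37419)/24296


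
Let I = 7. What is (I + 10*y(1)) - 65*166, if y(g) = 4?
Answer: -10743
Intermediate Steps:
(I + 10*y(1)) - 65*166 = (7 + 10*4) - 65*166 = (7 + 40) - 10790 = 47 - 10790 = -10743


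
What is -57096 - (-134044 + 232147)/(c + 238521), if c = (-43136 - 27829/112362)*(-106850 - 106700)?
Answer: -29549377344305067939/517538484986576 ≈ -57096.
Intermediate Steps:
c = 517525084638275/56181 (c = (-43136 - 27829*1/112362)*(-213550) = (-43136 - 27829/112362)*(-213550) = -4846875061/112362*(-213550) = 517525084638275/56181 ≈ 9.2117e+9)
-57096 - (-134044 + 232147)/(c + 238521) = -57096 - (-134044 + 232147)/(517525084638275/56181 + 238521) = -57096 - 98103/517538484986576/56181 = -57096 - 98103*56181/517538484986576 = -57096 - 1*5511524643/517538484986576 = -57096 - 5511524643/517538484986576 = -29549377344305067939/517538484986576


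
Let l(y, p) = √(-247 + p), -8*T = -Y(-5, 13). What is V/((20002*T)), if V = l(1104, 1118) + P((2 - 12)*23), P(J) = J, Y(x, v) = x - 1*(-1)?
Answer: 230/10001 - √871/10001 ≈ 0.020047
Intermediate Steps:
Y(x, v) = 1 + x (Y(x, v) = x + 1 = 1 + x)
T = -½ (T = -(-1)*(1 - 5)/8 = -(-1)*(-4)/8 = -⅛*4 = -½ ≈ -0.50000)
V = -230 + √871 (V = √(-247 + 1118) + (2 - 12)*23 = √871 - 10*23 = √871 - 230 = -230 + √871 ≈ -200.49)
V/((20002*T)) = (-230 + √871)/((20002*(-½))) = (-230 + √871)/(-10001) = (-230 + √871)*(-1/10001) = 230/10001 - √871/10001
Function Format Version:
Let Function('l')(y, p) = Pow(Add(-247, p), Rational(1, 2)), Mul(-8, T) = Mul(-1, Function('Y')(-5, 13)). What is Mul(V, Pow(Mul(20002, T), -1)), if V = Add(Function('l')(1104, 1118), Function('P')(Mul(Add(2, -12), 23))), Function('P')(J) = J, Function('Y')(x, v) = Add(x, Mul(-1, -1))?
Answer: Add(Rational(230, 10001), Mul(Rational(-1, 10001), Pow(871, Rational(1, 2)))) ≈ 0.020047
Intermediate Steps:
Function('Y')(x, v) = Add(1, x) (Function('Y')(x, v) = Add(x, 1) = Add(1, x))
T = Rational(-1, 2) (T = Mul(Rational(-1, 8), Mul(-1, Add(1, -5))) = Mul(Rational(-1, 8), Mul(-1, -4)) = Mul(Rational(-1, 8), 4) = Rational(-1, 2) ≈ -0.50000)
V = Add(-230, Pow(871, Rational(1, 2))) (V = Add(Pow(Add(-247, 1118), Rational(1, 2)), Mul(Add(2, -12), 23)) = Add(Pow(871, Rational(1, 2)), Mul(-10, 23)) = Add(Pow(871, Rational(1, 2)), -230) = Add(-230, Pow(871, Rational(1, 2))) ≈ -200.49)
Mul(V, Pow(Mul(20002, T), -1)) = Mul(Add(-230, Pow(871, Rational(1, 2))), Pow(Mul(20002, Rational(-1, 2)), -1)) = Mul(Add(-230, Pow(871, Rational(1, 2))), Pow(-10001, -1)) = Mul(Add(-230, Pow(871, Rational(1, 2))), Rational(-1, 10001)) = Add(Rational(230, 10001), Mul(Rational(-1, 10001), Pow(871, Rational(1, 2))))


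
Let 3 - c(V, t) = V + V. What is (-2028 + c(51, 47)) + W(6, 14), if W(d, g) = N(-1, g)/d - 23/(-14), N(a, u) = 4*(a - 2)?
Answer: -29783/14 ≈ -2127.4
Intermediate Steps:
c(V, t) = 3 - 2*V (c(V, t) = 3 - (V + V) = 3 - 2*V)
N(a, u) = -8 + 4*a (N(a, u) = 4*(-2 + a) = -8 + 4*a)
W(d, g) = 23/14 - 12/d (W(d, g) = (-8 + 4*(-1))/d - 23/(-14) = (-8 - 4)/d - 23*(-1/14) = -12/d + 23/14 = 23/14 - 12/d)
(-2028 + c(51, 47)) + W(6, 14) = (-2028 + (3 - 2*51)) + (23/14 - 12/6) = (-2028 + (3 - 102)) + (23/14 - 12*⅙) = (-2028 - 99) + (23/14 - 2) = -2127 - 5/14 = -29783/14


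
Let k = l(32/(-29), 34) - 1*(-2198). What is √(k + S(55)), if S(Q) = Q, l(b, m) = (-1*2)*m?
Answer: √2185 ≈ 46.744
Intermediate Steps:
l(b, m) = -2*m
k = 2130 (k = -2*34 - 1*(-2198) = -68 + 2198 = 2130)
√(k + S(55)) = √(2130 + 55) = √2185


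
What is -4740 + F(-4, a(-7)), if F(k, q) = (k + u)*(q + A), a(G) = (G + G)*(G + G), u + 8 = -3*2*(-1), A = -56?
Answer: -5580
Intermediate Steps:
u = -2 (u = -8 - 3*2*(-1) = -8 - 6*(-1) = -8 + 6 = -2)
a(G) = 4*G**2 (a(G) = (2*G)*(2*G) = 4*G**2)
F(k, q) = (-56 + q)*(-2 + k) (F(k, q) = (k - 2)*(q - 56) = (-2 + k)*(-56 + q) = (-56 + q)*(-2 + k))
-4740 + F(-4, a(-7)) = -4740 + (112 - 56*(-4) - 8*(-7)**2 - 16*(-7)**2) = -4740 + (112 + 224 - 8*49 - 16*49) = -4740 + (112 + 224 - 2*196 - 4*196) = -4740 + (112 + 224 - 392 - 784) = -4740 - 840 = -5580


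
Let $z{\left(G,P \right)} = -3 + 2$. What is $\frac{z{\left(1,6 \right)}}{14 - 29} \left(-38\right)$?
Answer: $- \frac{38}{15} \approx -2.5333$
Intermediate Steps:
$z{\left(G,P \right)} = -1$
$\frac{z{\left(1,6 \right)}}{14 - 29} \left(-38\right) = - \frac{1}{14 - 29} \left(-38\right) = - \frac{1}{-15} \left(-38\right) = \left(-1\right) \left(- \frac{1}{15}\right) \left(-38\right) = \frac{1}{15} \left(-38\right) = - \frac{38}{15}$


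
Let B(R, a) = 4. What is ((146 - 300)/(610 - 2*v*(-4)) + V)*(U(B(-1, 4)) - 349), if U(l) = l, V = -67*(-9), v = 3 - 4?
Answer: -8941710/43 ≈ -2.0795e+5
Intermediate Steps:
v = -1
V = 603
((146 - 300)/(610 - 2*v*(-4)) + V)*(U(B(-1, 4)) - 349) = ((146 - 300)/(610 - 2*(-1)*(-4)) + 603)*(4 - 349) = (-154/(610 + 2*(-4)) + 603)*(-345) = (-154/(610 - 8) + 603)*(-345) = (-154/602 + 603)*(-345) = (-154*1/602 + 603)*(-345) = (-11/43 + 603)*(-345) = (25918/43)*(-345) = -8941710/43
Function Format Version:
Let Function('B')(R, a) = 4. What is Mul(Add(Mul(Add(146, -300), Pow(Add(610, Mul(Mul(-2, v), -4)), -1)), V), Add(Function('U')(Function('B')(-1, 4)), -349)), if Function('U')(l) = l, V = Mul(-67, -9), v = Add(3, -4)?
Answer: Rational(-8941710, 43) ≈ -2.0795e+5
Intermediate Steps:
v = -1
V = 603
Mul(Add(Mul(Add(146, -300), Pow(Add(610, Mul(Mul(-2, v), -4)), -1)), V), Add(Function('U')(Function('B')(-1, 4)), -349)) = Mul(Add(Mul(Add(146, -300), Pow(Add(610, Mul(Mul(-2, -1), -4)), -1)), 603), Add(4, -349)) = Mul(Add(Mul(-154, Pow(Add(610, Mul(2, -4)), -1)), 603), -345) = Mul(Add(Mul(-154, Pow(Add(610, -8), -1)), 603), -345) = Mul(Add(Mul(-154, Pow(602, -1)), 603), -345) = Mul(Add(Mul(-154, Rational(1, 602)), 603), -345) = Mul(Add(Rational(-11, 43), 603), -345) = Mul(Rational(25918, 43), -345) = Rational(-8941710, 43)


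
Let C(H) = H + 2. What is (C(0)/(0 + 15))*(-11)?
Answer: -22/15 ≈ -1.4667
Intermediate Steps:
C(H) = 2 + H
(C(0)/(0 + 15))*(-11) = ((2 + 0)/(0 + 15))*(-11) = (2/15)*(-11) = -22/15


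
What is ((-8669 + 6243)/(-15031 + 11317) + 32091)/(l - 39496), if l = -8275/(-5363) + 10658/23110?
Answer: -923255172775750/1136215567208979 ≈ -0.81257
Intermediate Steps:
l = 124197052/61969465 (l = -8275*(-1/5363) + 10658*(1/23110) = 8275/5363 + 5329/11555 = 124197052/61969465 ≈ 2.0042)
((-8669 + 6243)/(-15031 + 11317) + 32091)/(l - 39496) = ((-8669 + 6243)/(-15031 + 11317) + 32091)/(124197052/61969465 - 39496) = (-2426/(-3714) + 32091)/(-2447421792588/61969465) = (-2426*(-1/3714) + 32091)*(-61969465/2447421792588) = (1213/1857 + 32091)*(-61969465/2447421792588) = (59594200/1857)*(-61969465/2447421792588) = -923255172775750/1136215567208979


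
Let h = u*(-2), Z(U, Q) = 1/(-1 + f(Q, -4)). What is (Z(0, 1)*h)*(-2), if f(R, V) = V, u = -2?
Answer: 8/5 ≈ 1.6000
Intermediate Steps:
Z(U, Q) = -⅕ (Z(U, Q) = 1/(-1 - 4) = 1/(-5) = -⅕)
h = 4 (h = -2*(-2) = 4)
(Z(0, 1)*h)*(-2) = -⅕*4*(-2) = -⅘*(-2) = 8/5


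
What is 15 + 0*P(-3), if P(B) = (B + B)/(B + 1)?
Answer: 15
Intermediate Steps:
P(B) = 2*B/(1 + B) (P(B) = (2*B)/(1 + B) = 2*B/(1 + B))
15 + 0*P(-3) = 15 + 0*(2*(-3)/(1 - 3)) = 15 + 0*(2*(-3)/(-2)) = 15 + 0*(2*(-3)*(-½)) = 15 + 0*3 = 15 + 0 = 15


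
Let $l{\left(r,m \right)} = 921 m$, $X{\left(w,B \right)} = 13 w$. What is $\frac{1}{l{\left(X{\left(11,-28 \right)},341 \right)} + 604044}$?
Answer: $\frac{1}{918105} \approx 1.0892 \cdot 10^{-6}$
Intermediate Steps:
$\frac{1}{l{\left(X{\left(11,-28 \right)},341 \right)} + 604044} = \frac{1}{921 \cdot 341 + 604044} = \frac{1}{314061 + 604044} = \frac{1}{918105}$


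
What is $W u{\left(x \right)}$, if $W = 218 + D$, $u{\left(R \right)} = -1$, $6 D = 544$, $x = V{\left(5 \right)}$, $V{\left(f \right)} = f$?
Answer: $- \frac{926}{3} \approx -308.67$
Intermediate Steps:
$x = 5$
$D = \frac{272}{3}$ ($D = \frac{1}{6} \cdot 544 = \frac{272}{3} \approx 90.667$)
$W = \frac{926}{3}$ ($W = 218 + \frac{272}{3} = \frac{926}{3} \approx 308.67$)
$W u{\left(x \right)} = \frac{926}{3} \left(-1\right) = - \frac{926}{3}$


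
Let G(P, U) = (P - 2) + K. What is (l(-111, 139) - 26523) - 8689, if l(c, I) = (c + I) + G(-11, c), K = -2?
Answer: -35199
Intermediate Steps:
G(P, U) = -4 + P (G(P, U) = (P - 2) - 2 = (-2 + P) - 2 = -4 + P)
l(c, I) = -15 + I + c (l(c, I) = (c + I) + (-4 - 11) = (I + c) - 15 = -15 + I + c)
(l(-111, 139) - 26523) - 8689 = ((-15 + 139 - 111) - 26523) - 8689 = (13 - 26523) - 8689 = -26510 - 8689 = -35199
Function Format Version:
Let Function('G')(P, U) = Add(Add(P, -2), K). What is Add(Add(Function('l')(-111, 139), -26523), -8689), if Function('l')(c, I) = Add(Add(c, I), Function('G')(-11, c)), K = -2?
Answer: -35199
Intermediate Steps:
Function('G')(P, U) = Add(-4, P) (Function('G')(P, U) = Add(Add(P, -2), -2) = Add(Add(-2, P), -2) = Add(-4, P))
Function('l')(c, I) = Add(-15, I, c) (Function('l')(c, I) = Add(Add(c, I), Add(-4, -11)) = Add(Add(I, c), -15) = Add(-15, I, c))
Add(Add(Function('l')(-111, 139), -26523), -8689) = Add(Add(Add(-15, 139, -111), -26523), -8689) = Add(Add(13, -26523), -8689) = Add(-26510, -8689) = -35199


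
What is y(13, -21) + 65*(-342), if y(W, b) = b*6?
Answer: -22356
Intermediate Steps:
y(W, b) = 6*b
y(13, -21) + 65*(-342) = 6*(-21) + 65*(-342) = -126 - 22230 = -22356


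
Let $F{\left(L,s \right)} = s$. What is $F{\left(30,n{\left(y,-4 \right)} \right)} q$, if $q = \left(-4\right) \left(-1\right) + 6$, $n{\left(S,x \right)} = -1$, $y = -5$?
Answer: $-10$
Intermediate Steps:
$q = 10$ ($q = 4 + 6 = 10$)
$F{\left(30,n{\left(y,-4 \right)} \right)} q = \left(-1\right) 10 = -10$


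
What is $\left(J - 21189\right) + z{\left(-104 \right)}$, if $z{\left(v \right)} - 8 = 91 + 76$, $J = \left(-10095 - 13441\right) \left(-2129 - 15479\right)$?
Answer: $414400874$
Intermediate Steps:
$J = 414421888$ ($J = \left(-23536\right) \left(-17608\right) = 414421888$)
$z{\left(v \right)} = 175$ ($z{\left(v \right)} = 8 + \left(91 + 76\right) = 8 + 167 = 175$)
$\left(J - 21189\right) + z{\left(-104 \right)} = \left(414421888 - 21189\right) + 175 = 414400699 + 175 = 414400874$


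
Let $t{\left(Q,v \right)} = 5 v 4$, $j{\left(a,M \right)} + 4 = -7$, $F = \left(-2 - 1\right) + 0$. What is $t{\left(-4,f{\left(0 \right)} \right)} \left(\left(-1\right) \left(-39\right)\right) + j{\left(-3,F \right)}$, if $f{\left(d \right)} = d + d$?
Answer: $-11$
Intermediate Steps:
$f{\left(d \right)} = 2 d$
$F = -3$ ($F = -3 + 0 = -3$)
$j{\left(a,M \right)} = -11$ ($j{\left(a,M \right)} = -4 - 7 = -11$)
$t{\left(Q,v \right)} = 20 v$
$t{\left(-4,f{\left(0 \right)} \right)} \left(\left(-1\right) \left(-39\right)\right) + j{\left(-3,F \right)} = 20 \cdot 2 \cdot 0 \left(\left(-1\right) \left(-39\right)\right) - 11 = 20 \cdot 0 \cdot 39 - 11 = 0 \cdot 39 - 11 = 0 - 11 = -11$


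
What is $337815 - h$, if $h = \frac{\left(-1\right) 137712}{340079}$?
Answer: $\frac{114883925097}{340079} \approx 3.3782 \cdot 10^{5}$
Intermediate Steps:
$h = - \frac{137712}{340079}$ ($h = \left(-137712\right) \frac{1}{340079} = - \frac{137712}{340079} \approx -0.40494$)
$337815 - h = 337815 - - \frac{137712}{340079} = 337815 + \frac{137712}{340079} = \frac{114883925097}{340079}$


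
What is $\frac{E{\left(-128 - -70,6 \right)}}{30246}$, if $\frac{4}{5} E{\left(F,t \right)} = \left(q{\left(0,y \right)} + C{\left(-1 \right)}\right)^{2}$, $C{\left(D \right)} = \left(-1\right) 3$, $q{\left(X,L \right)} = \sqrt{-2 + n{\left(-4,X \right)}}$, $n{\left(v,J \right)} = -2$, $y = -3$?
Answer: $\frac{25}{120984} - \frac{5 i}{10082} \approx 0.00020664 - 0.00049593 i$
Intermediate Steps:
$q{\left(X,L \right)} = 2 i$ ($q{\left(X,L \right)} = \sqrt{-2 - 2} = \sqrt{-4} = 2 i$)
$C{\left(D \right)} = -3$
$E{\left(F,t \right)} = \frac{5 \left(-3 + 2 i\right)^{2}}{4}$ ($E{\left(F,t \right)} = \frac{5 \left(2 i - 3\right)^{2}}{4} = \frac{5 \left(-3 + 2 i\right)^{2}}{4}$)
$\frac{E{\left(-128 - -70,6 \right)}}{30246} = \frac{\frac{25}{4} - 15 i}{30246} = \left(\frac{25}{4} - 15 i\right) \frac{1}{30246} = \frac{25}{120984} - \frac{5 i}{10082}$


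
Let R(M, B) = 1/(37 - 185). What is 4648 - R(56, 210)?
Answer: 687905/148 ≈ 4648.0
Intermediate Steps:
R(M, B) = -1/148 (R(M, B) = 1/(-148) = -1/148)
4648 - R(56, 210) = 4648 - 1*(-1/148) = 4648 + 1/148 = 687905/148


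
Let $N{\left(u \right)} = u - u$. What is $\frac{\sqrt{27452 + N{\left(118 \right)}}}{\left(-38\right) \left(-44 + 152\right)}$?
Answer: $- \frac{\sqrt{6863}}{2052} \approx -0.040372$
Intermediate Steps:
$N{\left(u \right)} = 0$
$\frac{\sqrt{27452 + N{\left(118 \right)}}}{\left(-38\right) \left(-44 + 152\right)} = \frac{\sqrt{27452 + 0}}{\left(-38\right) \left(-44 + 152\right)} = \frac{\sqrt{27452}}{\left(-38\right) 108} = \frac{2 \sqrt{6863}}{-4104} = 2 \sqrt{6863} \left(- \frac{1}{4104}\right) = - \frac{\sqrt{6863}}{2052}$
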